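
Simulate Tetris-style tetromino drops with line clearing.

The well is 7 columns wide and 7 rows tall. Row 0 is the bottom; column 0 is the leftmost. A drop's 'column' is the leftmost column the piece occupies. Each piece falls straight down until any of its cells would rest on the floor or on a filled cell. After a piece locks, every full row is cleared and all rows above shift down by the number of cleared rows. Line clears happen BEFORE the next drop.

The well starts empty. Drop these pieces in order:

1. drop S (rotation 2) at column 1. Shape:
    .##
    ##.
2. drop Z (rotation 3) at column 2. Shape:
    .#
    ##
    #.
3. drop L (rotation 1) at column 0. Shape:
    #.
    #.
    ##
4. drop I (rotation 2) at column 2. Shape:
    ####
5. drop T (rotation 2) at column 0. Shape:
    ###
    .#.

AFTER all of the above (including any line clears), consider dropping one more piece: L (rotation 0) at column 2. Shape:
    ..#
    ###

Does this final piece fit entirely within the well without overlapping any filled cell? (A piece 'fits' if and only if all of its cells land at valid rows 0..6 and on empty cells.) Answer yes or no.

Drop 1: S rot2 at col 1 lands with bottom-row=0; cleared 0 line(s) (total 0); column heights now [0 1 2 2 0 0 0], max=2
Drop 2: Z rot3 at col 2 lands with bottom-row=2; cleared 0 line(s) (total 0); column heights now [0 1 4 5 0 0 0], max=5
Drop 3: L rot1 at col 0 lands with bottom-row=1; cleared 0 line(s) (total 0); column heights now [4 2 4 5 0 0 0], max=5
Drop 4: I rot2 at col 2 lands with bottom-row=5; cleared 0 line(s) (total 0); column heights now [4 2 6 6 6 6 0], max=6
Drop 5: T rot2 at col 0 lands with bottom-row=5; cleared 0 line(s) (total 0); column heights now [7 7 7 6 6 6 0], max=7
Test piece L rot0 at col 2 (width 3): heights before test = [7 7 7 6 6 6 0]; fits = False

Answer: no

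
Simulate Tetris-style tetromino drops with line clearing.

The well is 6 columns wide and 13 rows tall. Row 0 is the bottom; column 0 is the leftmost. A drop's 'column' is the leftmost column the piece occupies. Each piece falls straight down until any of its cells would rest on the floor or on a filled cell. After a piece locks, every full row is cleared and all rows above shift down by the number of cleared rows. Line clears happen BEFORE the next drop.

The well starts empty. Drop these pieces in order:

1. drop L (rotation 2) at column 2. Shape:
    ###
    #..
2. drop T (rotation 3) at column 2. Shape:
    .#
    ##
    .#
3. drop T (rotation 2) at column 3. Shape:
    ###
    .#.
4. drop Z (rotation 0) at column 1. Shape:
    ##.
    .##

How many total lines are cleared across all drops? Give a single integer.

Drop 1: L rot2 at col 2 lands with bottom-row=0; cleared 0 line(s) (total 0); column heights now [0 0 2 2 2 0], max=2
Drop 2: T rot3 at col 2 lands with bottom-row=2; cleared 0 line(s) (total 0); column heights now [0 0 4 5 2 0], max=5
Drop 3: T rot2 at col 3 lands with bottom-row=4; cleared 0 line(s) (total 0); column heights now [0 0 4 6 6 6], max=6
Drop 4: Z rot0 at col 1 lands with bottom-row=6; cleared 0 line(s) (total 0); column heights now [0 8 8 7 6 6], max=8

Answer: 0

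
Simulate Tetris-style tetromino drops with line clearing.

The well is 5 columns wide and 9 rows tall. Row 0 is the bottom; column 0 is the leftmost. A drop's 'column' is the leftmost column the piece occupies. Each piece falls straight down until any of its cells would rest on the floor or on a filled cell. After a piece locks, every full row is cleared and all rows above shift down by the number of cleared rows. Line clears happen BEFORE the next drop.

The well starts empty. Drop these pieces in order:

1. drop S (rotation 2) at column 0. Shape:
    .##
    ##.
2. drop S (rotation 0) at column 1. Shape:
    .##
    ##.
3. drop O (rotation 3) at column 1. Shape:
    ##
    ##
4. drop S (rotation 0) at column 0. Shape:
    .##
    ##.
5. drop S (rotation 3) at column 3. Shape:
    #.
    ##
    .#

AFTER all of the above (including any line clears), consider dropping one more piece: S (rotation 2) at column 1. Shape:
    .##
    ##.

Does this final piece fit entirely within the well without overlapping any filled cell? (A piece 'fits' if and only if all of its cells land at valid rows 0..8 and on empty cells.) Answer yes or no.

Drop 1: S rot2 at col 0 lands with bottom-row=0; cleared 0 line(s) (total 0); column heights now [1 2 2 0 0], max=2
Drop 2: S rot0 at col 1 lands with bottom-row=2; cleared 0 line(s) (total 0); column heights now [1 3 4 4 0], max=4
Drop 3: O rot3 at col 1 lands with bottom-row=4; cleared 0 line(s) (total 0); column heights now [1 6 6 4 0], max=6
Drop 4: S rot0 at col 0 lands with bottom-row=6; cleared 0 line(s) (total 0); column heights now [7 8 8 4 0], max=8
Drop 5: S rot3 at col 3 lands with bottom-row=3; cleared 0 line(s) (total 0); column heights now [7 8 8 6 5], max=8
Test piece S rot2 at col 1 (width 3): heights before test = [7 8 8 6 5]; fits = False

Answer: no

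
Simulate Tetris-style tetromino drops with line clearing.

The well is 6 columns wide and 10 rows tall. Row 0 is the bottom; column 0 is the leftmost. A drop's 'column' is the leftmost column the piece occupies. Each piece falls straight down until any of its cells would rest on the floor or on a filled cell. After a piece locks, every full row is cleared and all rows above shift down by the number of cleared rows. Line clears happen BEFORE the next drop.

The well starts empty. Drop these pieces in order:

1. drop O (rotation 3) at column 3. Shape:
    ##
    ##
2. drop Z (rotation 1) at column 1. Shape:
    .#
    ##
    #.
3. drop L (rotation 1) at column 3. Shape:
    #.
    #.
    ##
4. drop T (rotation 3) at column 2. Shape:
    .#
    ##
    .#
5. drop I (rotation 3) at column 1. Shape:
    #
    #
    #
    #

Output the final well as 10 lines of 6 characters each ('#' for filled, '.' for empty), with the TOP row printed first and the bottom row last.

Drop 1: O rot3 at col 3 lands with bottom-row=0; cleared 0 line(s) (total 0); column heights now [0 0 0 2 2 0], max=2
Drop 2: Z rot1 at col 1 lands with bottom-row=0; cleared 0 line(s) (total 0); column heights now [0 2 3 2 2 0], max=3
Drop 3: L rot1 at col 3 lands with bottom-row=2; cleared 0 line(s) (total 0); column heights now [0 2 3 5 3 0], max=5
Drop 4: T rot3 at col 2 lands with bottom-row=5; cleared 0 line(s) (total 0); column heights now [0 2 7 8 3 0], max=8
Drop 5: I rot3 at col 1 lands with bottom-row=2; cleared 0 line(s) (total 0); column heights now [0 6 7 8 3 0], max=8

Answer: ......
......
...#..
..##..
.#.#..
.#.#..
.#.#..
.####.
.####.
.#.##.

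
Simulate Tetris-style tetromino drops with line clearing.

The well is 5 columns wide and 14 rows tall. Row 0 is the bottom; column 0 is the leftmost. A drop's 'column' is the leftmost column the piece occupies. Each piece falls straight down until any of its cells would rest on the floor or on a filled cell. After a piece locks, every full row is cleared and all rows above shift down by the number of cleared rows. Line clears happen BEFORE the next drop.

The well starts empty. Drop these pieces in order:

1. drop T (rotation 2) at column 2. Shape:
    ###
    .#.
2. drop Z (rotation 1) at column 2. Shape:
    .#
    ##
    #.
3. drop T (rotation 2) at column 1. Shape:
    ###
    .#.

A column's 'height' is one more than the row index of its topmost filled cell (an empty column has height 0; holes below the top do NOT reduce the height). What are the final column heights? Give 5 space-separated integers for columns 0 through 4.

Drop 1: T rot2 at col 2 lands with bottom-row=0; cleared 0 line(s) (total 0); column heights now [0 0 2 2 2], max=2
Drop 2: Z rot1 at col 2 lands with bottom-row=2; cleared 0 line(s) (total 0); column heights now [0 0 4 5 2], max=5
Drop 3: T rot2 at col 1 lands with bottom-row=4; cleared 0 line(s) (total 0); column heights now [0 6 6 6 2], max=6

Answer: 0 6 6 6 2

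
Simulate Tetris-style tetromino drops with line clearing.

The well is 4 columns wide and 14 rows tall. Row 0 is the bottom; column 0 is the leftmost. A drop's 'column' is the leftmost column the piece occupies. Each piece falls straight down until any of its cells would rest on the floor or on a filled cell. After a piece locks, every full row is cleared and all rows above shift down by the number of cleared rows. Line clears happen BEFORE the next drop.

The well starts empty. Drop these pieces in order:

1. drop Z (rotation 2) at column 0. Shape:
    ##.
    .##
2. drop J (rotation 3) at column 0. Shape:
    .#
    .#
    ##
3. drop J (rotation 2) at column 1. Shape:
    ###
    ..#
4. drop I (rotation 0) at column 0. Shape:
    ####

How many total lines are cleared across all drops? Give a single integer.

Answer: 1

Derivation:
Drop 1: Z rot2 at col 0 lands with bottom-row=0; cleared 0 line(s) (total 0); column heights now [2 2 1 0], max=2
Drop 2: J rot3 at col 0 lands with bottom-row=2; cleared 0 line(s) (total 0); column heights now [3 5 1 0], max=5
Drop 3: J rot2 at col 1 lands with bottom-row=4; cleared 0 line(s) (total 0); column heights now [3 6 6 6], max=6
Drop 4: I rot0 at col 0 lands with bottom-row=6; cleared 1 line(s) (total 1); column heights now [3 6 6 6], max=6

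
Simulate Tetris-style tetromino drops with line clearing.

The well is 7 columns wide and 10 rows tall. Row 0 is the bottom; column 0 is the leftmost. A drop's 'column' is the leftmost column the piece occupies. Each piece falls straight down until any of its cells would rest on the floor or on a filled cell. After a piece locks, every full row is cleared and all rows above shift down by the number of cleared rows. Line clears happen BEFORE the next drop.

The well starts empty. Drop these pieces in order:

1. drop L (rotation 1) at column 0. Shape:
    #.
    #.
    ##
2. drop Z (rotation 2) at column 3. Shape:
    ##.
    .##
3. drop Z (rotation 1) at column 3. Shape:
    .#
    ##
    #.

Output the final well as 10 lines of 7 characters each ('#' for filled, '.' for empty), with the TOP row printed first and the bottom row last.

Drop 1: L rot1 at col 0 lands with bottom-row=0; cleared 0 line(s) (total 0); column heights now [3 1 0 0 0 0 0], max=3
Drop 2: Z rot2 at col 3 lands with bottom-row=0; cleared 0 line(s) (total 0); column heights now [3 1 0 2 2 1 0], max=3
Drop 3: Z rot1 at col 3 lands with bottom-row=2; cleared 0 line(s) (total 0); column heights now [3 1 0 4 5 1 0], max=5

Answer: .......
.......
.......
.......
.......
....#..
...##..
#..#...
#..##..
##..##.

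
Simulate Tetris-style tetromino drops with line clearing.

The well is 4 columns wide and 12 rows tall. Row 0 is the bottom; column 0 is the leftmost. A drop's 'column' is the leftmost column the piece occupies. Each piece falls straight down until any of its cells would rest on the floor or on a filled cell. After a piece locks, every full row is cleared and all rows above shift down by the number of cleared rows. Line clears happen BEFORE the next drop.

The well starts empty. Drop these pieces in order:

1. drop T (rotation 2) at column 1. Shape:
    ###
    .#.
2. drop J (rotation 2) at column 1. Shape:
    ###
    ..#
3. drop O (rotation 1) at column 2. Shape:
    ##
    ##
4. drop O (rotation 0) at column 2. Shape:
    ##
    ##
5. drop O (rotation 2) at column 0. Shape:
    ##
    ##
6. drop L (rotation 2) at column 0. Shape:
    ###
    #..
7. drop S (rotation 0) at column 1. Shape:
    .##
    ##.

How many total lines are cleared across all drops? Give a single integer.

Answer: 2

Derivation:
Drop 1: T rot2 at col 1 lands with bottom-row=0; cleared 0 line(s) (total 0); column heights now [0 2 2 2], max=2
Drop 2: J rot2 at col 1 lands with bottom-row=2; cleared 0 line(s) (total 0); column heights now [0 4 4 4], max=4
Drop 3: O rot1 at col 2 lands with bottom-row=4; cleared 0 line(s) (total 0); column heights now [0 4 6 6], max=6
Drop 4: O rot0 at col 2 lands with bottom-row=6; cleared 0 line(s) (total 0); column heights now [0 4 8 8], max=8
Drop 5: O rot2 at col 0 lands with bottom-row=4; cleared 2 line(s) (total 2); column heights now [0 4 6 6], max=6
Drop 6: L rot2 at col 0 lands with bottom-row=5; cleared 0 line(s) (total 2); column heights now [7 7 7 6], max=7
Drop 7: S rot0 at col 1 lands with bottom-row=7; cleared 0 line(s) (total 2); column heights now [7 8 9 9], max=9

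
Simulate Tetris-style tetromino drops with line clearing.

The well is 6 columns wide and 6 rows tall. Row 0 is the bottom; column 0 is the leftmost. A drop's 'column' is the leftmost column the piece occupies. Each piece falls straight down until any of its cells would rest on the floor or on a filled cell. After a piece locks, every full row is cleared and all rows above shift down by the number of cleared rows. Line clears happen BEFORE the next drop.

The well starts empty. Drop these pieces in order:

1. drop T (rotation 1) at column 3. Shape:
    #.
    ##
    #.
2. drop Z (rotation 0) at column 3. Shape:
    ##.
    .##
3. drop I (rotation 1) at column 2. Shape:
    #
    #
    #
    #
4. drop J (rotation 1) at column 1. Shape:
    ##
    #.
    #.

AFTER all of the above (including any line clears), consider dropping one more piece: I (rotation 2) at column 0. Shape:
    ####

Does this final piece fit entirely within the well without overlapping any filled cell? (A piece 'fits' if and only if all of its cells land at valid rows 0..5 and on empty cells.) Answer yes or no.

Drop 1: T rot1 at col 3 lands with bottom-row=0; cleared 0 line(s) (total 0); column heights now [0 0 0 3 2 0], max=3
Drop 2: Z rot0 at col 3 lands with bottom-row=2; cleared 0 line(s) (total 0); column heights now [0 0 0 4 4 3], max=4
Drop 3: I rot1 at col 2 lands with bottom-row=0; cleared 0 line(s) (total 0); column heights now [0 0 4 4 4 3], max=4
Drop 4: J rot1 at col 1 lands with bottom-row=2; cleared 0 line(s) (total 0); column heights now [0 5 5 4 4 3], max=5
Test piece I rot2 at col 0 (width 4): heights before test = [0 5 5 4 4 3]; fits = True

Answer: yes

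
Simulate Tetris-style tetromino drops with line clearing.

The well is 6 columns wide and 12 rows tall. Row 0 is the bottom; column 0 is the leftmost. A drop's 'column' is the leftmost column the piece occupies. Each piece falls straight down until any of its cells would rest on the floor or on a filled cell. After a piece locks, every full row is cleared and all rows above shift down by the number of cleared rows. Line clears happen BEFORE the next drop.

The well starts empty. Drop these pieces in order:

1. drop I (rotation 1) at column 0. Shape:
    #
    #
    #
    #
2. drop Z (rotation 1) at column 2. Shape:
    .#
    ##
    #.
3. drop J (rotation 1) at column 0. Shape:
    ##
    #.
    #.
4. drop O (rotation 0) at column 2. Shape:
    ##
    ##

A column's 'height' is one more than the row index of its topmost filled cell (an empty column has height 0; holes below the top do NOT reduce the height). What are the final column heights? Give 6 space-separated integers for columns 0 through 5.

Answer: 7 7 5 5 0 0

Derivation:
Drop 1: I rot1 at col 0 lands with bottom-row=0; cleared 0 line(s) (total 0); column heights now [4 0 0 0 0 0], max=4
Drop 2: Z rot1 at col 2 lands with bottom-row=0; cleared 0 line(s) (total 0); column heights now [4 0 2 3 0 0], max=4
Drop 3: J rot1 at col 0 lands with bottom-row=4; cleared 0 line(s) (total 0); column heights now [7 7 2 3 0 0], max=7
Drop 4: O rot0 at col 2 lands with bottom-row=3; cleared 0 line(s) (total 0); column heights now [7 7 5 5 0 0], max=7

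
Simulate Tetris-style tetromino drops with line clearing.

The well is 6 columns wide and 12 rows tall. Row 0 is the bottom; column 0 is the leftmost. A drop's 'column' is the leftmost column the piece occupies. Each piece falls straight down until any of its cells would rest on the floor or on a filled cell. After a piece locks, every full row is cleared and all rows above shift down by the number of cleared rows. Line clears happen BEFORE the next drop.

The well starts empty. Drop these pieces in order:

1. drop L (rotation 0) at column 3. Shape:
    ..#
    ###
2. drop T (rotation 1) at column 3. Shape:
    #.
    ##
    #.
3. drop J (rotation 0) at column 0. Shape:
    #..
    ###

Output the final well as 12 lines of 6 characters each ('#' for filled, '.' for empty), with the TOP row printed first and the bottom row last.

Drop 1: L rot0 at col 3 lands with bottom-row=0; cleared 0 line(s) (total 0); column heights now [0 0 0 1 1 2], max=2
Drop 2: T rot1 at col 3 lands with bottom-row=1; cleared 0 line(s) (total 0); column heights now [0 0 0 4 3 2], max=4
Drop 3: J rot0 at col 0 lands with bottom-row=0; cleared 1 line(s) (total 1); column heights now [1 0 0 3 2 1], max=3

Answer: ......
......
......
......
......
......
......
......
......
...#..
...##.
#..#.#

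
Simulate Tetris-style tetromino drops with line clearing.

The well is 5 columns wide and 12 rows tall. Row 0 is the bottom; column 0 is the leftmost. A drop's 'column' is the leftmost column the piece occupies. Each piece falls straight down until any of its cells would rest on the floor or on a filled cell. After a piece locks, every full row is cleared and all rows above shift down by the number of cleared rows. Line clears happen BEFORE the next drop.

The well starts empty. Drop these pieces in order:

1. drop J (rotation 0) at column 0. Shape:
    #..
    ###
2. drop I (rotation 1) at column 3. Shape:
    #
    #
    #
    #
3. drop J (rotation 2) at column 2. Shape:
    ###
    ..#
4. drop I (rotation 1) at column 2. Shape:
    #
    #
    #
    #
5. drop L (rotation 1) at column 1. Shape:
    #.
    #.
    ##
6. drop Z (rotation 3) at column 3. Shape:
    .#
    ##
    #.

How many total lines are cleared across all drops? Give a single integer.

Drop 1: J rot0 at col 0 lands with bottom-row=0; cleared 0 line(s) (total 0); column heights now [2 1 1 0 0], max=2
Drop 2: I rot1 at col 3 lands with bottom-row=0; cleared 0 line(s) (total 0); column heights now [2 1 1 4 0], max=4
Drop 3: J rot2 at col 2 lands with bottom-row=3; cleared 0 line(s) (total 0); column heights now [2 1 5 5 5], max=5
Drop 4: I rot1 at col 2 lands with bottom-row=5; cleared 0 line(s) (total 0); column heights now [2 1 9 5 5], max=9
Drop 5: L rot1 at col 1 lands with bottom-row=9; cleared 0 line(s) (total 0); column heights now [2 12 10 5 5], max=12
Drop 6: Z rot3 at col 3 lands with bottom-row=5; cleared 0 line(s) (total 0); column heights now [2 12 10 7 8], max=12

Answer: 0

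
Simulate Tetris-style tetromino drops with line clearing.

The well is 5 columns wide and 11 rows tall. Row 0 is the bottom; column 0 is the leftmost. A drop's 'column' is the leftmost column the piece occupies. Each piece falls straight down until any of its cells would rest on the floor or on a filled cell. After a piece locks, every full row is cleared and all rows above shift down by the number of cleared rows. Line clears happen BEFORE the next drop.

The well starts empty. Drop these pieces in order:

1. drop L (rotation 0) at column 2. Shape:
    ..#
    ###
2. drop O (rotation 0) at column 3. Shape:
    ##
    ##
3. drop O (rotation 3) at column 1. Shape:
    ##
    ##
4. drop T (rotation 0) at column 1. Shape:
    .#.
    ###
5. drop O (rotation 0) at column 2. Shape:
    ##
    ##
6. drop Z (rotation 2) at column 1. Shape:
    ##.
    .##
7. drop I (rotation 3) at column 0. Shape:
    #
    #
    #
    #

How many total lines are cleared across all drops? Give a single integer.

Answer: 1

Derivation:
Drop 1: L rot0 at col 2 lands with bottom-row=0; cleared 0 line(s) (total 0); column heights now [0 0 1 1 2], max=2
Drop 2: O rot0 at col 3 lands with bottom-row=2; cleared 0 line(s) (total 0); column heights now [0 0 1 4 4], max=4
Drop 3: O rot3 at col 1 lands with bottom-row=1; cleared 0 line(s) (total 0); column heights now [0 3 3 4 4], max=4
Drop 4: T rot0 at col 1 lands with bottom-row=4; cleared 0 line(s) (total 0); column heights now [0 5 6 5 4], max=6
Drop 5: O rot0 at col 2 lands with bottom-row=6; cleared 0 line(s) (total 0); column heights now [0 5 8 8 4], max=8
Drop 6: Z rot2 at col 1 lands with bottom-row=8; cleared 0 line(s) (total 0); column heights now [0 10 10 9 4], max=10
Drop 7: I rot3 at col 0 lands with bottom-row=0; cleared 1 line(s) (total 1); column heights now [3 9 9 8 3], max=9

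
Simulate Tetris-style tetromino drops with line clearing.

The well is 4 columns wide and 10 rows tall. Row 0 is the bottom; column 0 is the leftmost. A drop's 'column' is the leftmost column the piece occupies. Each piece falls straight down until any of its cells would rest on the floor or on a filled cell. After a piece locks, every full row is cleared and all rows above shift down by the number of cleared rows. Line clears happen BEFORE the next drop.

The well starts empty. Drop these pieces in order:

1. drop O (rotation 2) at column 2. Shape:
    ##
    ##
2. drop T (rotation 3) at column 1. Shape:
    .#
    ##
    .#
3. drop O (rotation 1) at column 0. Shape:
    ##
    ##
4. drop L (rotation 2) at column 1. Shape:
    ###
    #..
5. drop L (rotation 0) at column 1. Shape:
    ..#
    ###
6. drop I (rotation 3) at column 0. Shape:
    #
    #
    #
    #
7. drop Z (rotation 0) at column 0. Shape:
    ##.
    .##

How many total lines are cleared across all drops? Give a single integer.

Answer: 3

Derivation:
Drop 1: O rot2 at col 2 lands with bottom-row=0; cleared 0 line(s) (total 0); column heights now [0 0 2 2], max=2
Drop 2: T rot3 at col 1 lands with bottom-row=2; cleared 0 line(s) (total 0); column heights now [0 4 5 2], max=5
Drop 3: O rot1 at col 0 lands with bottom-row=4; cleared 0 line(s) (total 0); column heights now [6 6 5 2], max=6
Drop 4: L rot2 at col 1 lands with bottom-row=6; cleared 0 line(s) (total 0); column heights now [6 8 8 8], max=8
Drop 5: L rot0 at col 1 lands with bottom-row=8; cleared 0 line(s) (total 0); column heights now [6 9 9 10], max=10
Drop 6: I rot3 at col 0 lands with bottom-row=6; cleared 2 line(s) (total 2); column heights now [8 7 5 8], max=8
Drop 7: Z rot0 at col 0 lands with bottom-row=7; cleared 1 line(s) (total 3); column heights now [8 8 5 2], max=8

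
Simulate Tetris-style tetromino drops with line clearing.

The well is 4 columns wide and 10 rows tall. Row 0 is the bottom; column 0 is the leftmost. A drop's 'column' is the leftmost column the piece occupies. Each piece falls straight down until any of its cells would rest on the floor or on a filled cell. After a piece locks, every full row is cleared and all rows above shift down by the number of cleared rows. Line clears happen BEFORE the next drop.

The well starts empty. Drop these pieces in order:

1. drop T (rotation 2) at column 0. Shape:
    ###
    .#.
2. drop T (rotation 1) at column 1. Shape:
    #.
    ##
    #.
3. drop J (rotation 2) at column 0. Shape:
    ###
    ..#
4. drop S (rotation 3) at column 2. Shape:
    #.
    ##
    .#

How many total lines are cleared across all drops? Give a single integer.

Answer: 1

Derivation:
Drop 1: T rot2 at col 0 lands with bottom-row=0; cleared 0 line(s) (total 0); column heights now [2 2 2 0], max=2
Drop 2: T rot1 at col 1 lands with bottom-row=2; cleared 0 line(s) (total 0); column heights now [2 5 4 0], max=5
Drop 3: J rot2 at col 0 lands with bottom-row=4; cleared 0 line(s) (total 0); column heights now [6 6 6 0], max=6
Drop 4: S rot3 at col 2 lands with bottom-row=5; cleared 1 line(s) (total 1); column heights now [2 5 7 6], max=7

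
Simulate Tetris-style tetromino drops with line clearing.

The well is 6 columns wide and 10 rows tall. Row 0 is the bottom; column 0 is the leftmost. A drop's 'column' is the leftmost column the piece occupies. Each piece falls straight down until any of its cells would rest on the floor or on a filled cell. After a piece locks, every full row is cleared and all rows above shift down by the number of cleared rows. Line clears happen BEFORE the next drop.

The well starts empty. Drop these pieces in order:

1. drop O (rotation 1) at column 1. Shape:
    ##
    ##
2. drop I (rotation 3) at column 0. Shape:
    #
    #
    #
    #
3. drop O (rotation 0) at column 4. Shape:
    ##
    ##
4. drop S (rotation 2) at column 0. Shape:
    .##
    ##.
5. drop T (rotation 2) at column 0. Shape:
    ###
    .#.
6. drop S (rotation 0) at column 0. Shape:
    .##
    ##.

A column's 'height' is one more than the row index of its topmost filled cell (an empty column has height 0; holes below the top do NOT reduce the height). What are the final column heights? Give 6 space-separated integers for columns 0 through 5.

Answer: 9 10 10 0 2 2

Derivation:
Drop 1: O rot1 at col 1 lands with bottom-row=0; cleared 0 line(s) (total 0); column heights now [0 2 2 0 0 0], max=2
Drop 2: I rot3 at col 0 lands with bottom-row=0; cleared 0 line(s) (total 0); column heights now [4 2 2 0 0 0], max=4
Drop 3: O rot0 at col 4 lands with bottom-row=0; cleared 0 line(s) (total 0); column heights now [4 2 2 0 2 2], max=4
Drop 4: S rot2 at col 0 lands with bottom-row=4; cleared 0 line(s) (total 0); column heights now [5 6 6 0 2 2], max=6
Drop 5: T rot2 at col 0 lands with bottom-row=6; cleared 0 line(s) (total 0); column heights now [8 8 8 0 2 2], max=8
Drop 6: S rot0 at col 0 lands with bottom-row=8; cleared 0 line(s) (total 0); column heights now [9 10 10 0 2 2], max=10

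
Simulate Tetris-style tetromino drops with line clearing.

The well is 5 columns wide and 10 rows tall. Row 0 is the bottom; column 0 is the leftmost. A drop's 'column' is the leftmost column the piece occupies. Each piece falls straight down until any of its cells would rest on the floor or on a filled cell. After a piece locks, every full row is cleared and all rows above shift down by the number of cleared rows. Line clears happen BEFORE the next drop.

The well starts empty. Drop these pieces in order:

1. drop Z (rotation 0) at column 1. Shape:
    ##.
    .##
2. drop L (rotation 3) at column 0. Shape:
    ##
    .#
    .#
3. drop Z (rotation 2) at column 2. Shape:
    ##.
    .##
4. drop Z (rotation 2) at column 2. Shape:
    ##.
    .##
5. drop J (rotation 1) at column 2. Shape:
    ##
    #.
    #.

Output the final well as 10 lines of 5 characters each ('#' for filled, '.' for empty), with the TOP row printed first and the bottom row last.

Drop 1: Z rot0 at col 1 lands with bottom-row=0; cleared 0 line(s) (total 0); column heights now [0 2 2 1 0], max=2
Drop 2: L rot3 at col 0 lands with bottom-row=2; cleared 0 line(s) (total 0); column heights now [5 5 2 1 0], max=5
Drop 3: Z rot2 at col 2 lands with bottom-row=1; cleared 0 line(s) (total 0); column heights now [5 5 3 3 2], max=5
Drop 4: Z rot2 at col 2 lands with bottom-row=3; cleared 0 line(s) (total 0); column heights now [5 5 5 5 4], max=5
Drop 5: J rot1 at col 2 lands with bottom-row=5; cleared 0 line(s) (total 0); column heights now [5 5 8 8 4], max=8

Answer: .....
.....
..##.
..#..
..#..
####.
.#.##
.###.
.####
..##.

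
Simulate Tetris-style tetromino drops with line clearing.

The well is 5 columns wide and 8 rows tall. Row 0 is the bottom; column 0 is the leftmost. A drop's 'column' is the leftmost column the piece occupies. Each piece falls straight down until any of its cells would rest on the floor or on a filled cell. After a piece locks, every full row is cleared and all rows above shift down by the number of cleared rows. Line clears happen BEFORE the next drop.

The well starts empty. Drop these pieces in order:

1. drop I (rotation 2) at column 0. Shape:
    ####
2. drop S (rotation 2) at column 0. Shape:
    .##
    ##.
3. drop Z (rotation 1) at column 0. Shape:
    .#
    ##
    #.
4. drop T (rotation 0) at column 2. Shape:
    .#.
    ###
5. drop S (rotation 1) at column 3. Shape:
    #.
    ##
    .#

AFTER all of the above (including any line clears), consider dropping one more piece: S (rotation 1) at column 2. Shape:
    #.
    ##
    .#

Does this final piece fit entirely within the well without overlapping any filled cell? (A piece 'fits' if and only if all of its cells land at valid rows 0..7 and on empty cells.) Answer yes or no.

Drop 1: I rot2 at col 0 lands with bottom-row=0; cleared 0 line(s) (total 0); column heights now [1 1 1 1 0], max=1
Drop 2: S rot2 at col 0 lands with bottom-row=1; cleared 0 line(s) (total 0); column heights now [2 3 3 1 0], max=3
Drop 3: Z rot1 at col 0 lands with bottom-row=2; cleared 0 line(s) (total 0); column heights now [4 5 3 1 0], max=5
Drop 4: T rot0 at col 2 lands with bottom-row=3; cleared 1 line(s) (total 1); column heights now [3 4 3 4 0], max=4
Drop 5: S rot1 at col 3 lands with bottom-row=3; cleared 0 line(s) (total 1); column heights now [3 4 3 6 5], max=6
Test piece S rot1 at col 2 (width 2): heights before test = [3 4 3 6 5]; fits = False

Answer: no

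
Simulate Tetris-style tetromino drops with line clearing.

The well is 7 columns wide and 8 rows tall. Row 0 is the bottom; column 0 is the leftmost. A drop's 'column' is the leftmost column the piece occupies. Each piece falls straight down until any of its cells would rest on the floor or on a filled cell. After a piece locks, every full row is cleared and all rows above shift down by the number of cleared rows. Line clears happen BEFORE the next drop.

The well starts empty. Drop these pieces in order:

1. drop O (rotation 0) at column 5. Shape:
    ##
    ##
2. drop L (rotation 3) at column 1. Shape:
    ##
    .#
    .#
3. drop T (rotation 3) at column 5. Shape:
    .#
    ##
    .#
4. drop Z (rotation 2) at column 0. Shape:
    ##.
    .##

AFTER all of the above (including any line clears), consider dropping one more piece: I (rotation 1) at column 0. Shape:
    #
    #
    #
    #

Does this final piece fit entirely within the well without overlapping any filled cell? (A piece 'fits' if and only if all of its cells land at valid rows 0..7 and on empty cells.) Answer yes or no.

Drop 1: O rot0 at col 5 lands with bottom-row=0; cleared 0 line(s) (total 0); column heights now [0 0 0 0 0 2 2], max=2
Drop 2: L rot3 at col 1 lands with bottom-row=0; cleared 0 line(s) (total 0); column heights now [0 3 3 0 0 2 2], max=3
Drop 3: T rot3 at col 5 lands with bottom-row=2; cleared 0 line(s) (total 0); column heights now [0 3 3 0 0 4 5], max=5
Drop 4: Z rot2 at col 0 lands with bottom-row=3; cleared 0 line(s) (total 0); column heights now [5 5 4 0 0 4 5], max=5
Test piece I rot1 at col 0 (width 1): heights before test = [5 5 4 0 0 4 5]; fits = False

Answer: no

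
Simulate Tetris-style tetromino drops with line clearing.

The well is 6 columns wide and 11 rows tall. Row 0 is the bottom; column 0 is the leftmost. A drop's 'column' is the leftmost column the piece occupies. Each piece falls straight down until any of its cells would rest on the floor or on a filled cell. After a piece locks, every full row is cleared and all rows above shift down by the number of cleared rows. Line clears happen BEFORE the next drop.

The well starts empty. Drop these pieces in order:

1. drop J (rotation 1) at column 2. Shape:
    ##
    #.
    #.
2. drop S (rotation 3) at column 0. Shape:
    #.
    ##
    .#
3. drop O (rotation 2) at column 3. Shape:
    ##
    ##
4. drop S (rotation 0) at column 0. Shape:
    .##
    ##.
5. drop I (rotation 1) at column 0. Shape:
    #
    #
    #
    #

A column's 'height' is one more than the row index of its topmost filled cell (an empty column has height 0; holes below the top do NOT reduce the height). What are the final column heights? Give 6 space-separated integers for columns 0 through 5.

Drop 1: J rot1 at col 2 lands with bottom-row=0; cleared 0 line(s) (total 0); column heights now [0 0 3 3 0 0], max=3
Drop 2: S rot3 at col 0 lands with bottom-row=0; cleared 0 line(s) (total 0); column heights now [3 2 3 3 0 0], max=3
Drop 3: O rot2 at col 3 lands with bottom-row=3; cleared 0 line(s) (total 0); column heights now [3 2 3 5 5 0], max=5
Drop 4: S rot0 at col 0 lands with bottom-row=3; cleared 0 line(s) (total 0); column heights now [4 5 5 5 5 0], max=5
Drop 5: I rot1 at col 0 lands with bottom-row=4; cleared 0 line(s) (total 0); column heights now [8 5 5 5 5 0], max=8

Answer: 8 5 5 5 5 0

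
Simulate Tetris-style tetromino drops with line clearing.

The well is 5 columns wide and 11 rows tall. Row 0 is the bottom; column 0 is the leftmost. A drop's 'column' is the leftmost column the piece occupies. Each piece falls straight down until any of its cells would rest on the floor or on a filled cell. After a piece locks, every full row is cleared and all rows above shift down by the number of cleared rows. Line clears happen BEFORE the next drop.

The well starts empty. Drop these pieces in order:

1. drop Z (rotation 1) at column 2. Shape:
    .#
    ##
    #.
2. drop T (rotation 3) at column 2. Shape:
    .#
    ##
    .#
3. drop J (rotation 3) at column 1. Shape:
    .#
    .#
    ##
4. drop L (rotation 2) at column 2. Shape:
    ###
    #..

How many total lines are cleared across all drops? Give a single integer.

Answer: 0

Derivation:
Drop 1: Z rot1 at col 2 lands with bottom-row=0; cleared 0 line(s) (total 0); column heights now [0 0 2 3 0], max=3
Drop 2: T rot3 at col 2 lands with bottom-row=3; cleared 0 line(s) (total 0); column heights now [0 0 5 6 0], max=6
Drop 3: J rot3 at col 1 lands with bottom-row=5; cleared 0 line(s) (total 0); column heights now [0 6 8 6 0], max=8
Drop 4: L rot2 at col 2 lands with bottom-row=8; cleared 0 line(s) (total 0); column heights now [0 6 10 10 10], max=10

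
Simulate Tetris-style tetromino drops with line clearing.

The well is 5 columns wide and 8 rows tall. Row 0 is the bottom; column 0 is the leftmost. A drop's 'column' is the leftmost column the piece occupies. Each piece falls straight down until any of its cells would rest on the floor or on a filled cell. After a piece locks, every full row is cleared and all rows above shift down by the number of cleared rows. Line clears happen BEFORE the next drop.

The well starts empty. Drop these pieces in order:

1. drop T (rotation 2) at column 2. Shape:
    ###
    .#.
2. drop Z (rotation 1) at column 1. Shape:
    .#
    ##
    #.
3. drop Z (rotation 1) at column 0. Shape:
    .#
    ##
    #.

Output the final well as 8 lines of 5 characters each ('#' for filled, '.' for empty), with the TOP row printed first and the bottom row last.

Drop 1: T rot2 at col 2 lands with bottom-row=0; cleared 0 line(s) (total 0); column heights now [0 0 2 2 2], max=2
Drop 2: Z rot1 at col 1 lands with bottom-row=1; cleared 0 line(s) (total 0); column heights now [0 3 4 2 2], max=4
Drop 3: Z rot1 at col 0 lands with bottom-row=2; cleared 0 line(s) (total 0); column heights now [4 5 4 2 2], max=5

Answer: .....
.....
.....
.#...
###..
###..
.####
...#.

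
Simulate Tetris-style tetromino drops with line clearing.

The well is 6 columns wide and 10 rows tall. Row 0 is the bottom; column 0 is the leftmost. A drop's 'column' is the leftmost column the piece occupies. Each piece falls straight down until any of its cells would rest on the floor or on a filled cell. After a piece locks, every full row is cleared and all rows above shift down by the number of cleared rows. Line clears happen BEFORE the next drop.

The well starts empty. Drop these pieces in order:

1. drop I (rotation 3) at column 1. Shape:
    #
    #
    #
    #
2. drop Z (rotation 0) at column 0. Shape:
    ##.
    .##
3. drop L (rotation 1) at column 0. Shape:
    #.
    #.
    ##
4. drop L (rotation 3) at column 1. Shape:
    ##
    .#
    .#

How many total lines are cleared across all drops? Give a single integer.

Answer: 0

Derivation:
Drop 1: I rot3 at col 1 lands with bottom-row=0; cleared 0 line(s) (total 0); column heights now [0 4 0 0 0 0], max=4
Drop 2: Z rot0 at col 0 lands with bottom-row=4; cleared 0 line(s) (total 0); column heights now [6 6 5 0 0 0], max=6
Drop 3: L rot1 at col 0 lands with bottom-row=6; cleared 0 line(s) (total 0); column heights now [9 7 5 0 0 0], max=9
Drop 4: L rot3 at col 1 lands with bottom-row=5; cleared 0 line(s) (total 0); column heights now [9 8 8 0 0 0], max=9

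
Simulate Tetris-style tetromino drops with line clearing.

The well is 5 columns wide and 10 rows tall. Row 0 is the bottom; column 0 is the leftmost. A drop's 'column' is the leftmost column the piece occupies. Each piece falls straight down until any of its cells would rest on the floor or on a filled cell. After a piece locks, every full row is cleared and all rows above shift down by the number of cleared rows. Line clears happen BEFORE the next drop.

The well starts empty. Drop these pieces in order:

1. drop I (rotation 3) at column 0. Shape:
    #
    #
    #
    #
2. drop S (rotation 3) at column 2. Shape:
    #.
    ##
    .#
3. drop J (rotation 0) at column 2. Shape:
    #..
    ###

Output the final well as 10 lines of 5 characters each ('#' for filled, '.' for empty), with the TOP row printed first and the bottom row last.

Answer: .....
.....
.....
.....
.....
..#..
#.###
#.#..
#.##.
#..#.

Derivation:
Drop 1: I rot3 at col 0 lands with bottom-row=0; cleared 0 line(s) (total 0); column heights now [4 0 0 0 0], max=4
Drop 2: S rot3 at col 2 lands with bottom-row=0; cleared 0 line(s) (total 0); column heights now [4 0 3 2 0], max=4
Drop 3: J rot0 at col 2 lands with bottom-row=3; cleared 0 line(s) (total 0); column heights now [4 0 5 4 4], max=5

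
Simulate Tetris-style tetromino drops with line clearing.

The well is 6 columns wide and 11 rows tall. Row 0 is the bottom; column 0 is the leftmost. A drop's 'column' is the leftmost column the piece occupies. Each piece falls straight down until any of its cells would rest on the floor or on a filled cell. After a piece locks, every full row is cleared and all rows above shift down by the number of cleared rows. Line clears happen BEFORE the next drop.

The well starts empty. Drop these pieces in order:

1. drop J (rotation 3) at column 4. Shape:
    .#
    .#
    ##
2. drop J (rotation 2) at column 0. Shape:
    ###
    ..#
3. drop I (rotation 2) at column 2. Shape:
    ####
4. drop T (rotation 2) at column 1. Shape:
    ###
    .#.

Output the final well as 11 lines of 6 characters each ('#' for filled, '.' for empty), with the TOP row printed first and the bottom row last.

Answer: ......
......
......
......
......
.###..
..#...
..####
.....#
###..#
..#.##

Derivation:
Drop 1: J rot3 at col 4 lands with bottom-row=0; cleared 0 line(s) (total 0); column heights now [0 0 0 0 1 3], max=3
Drop 2: J rot2 at col 0 lands with bottom-row=0; cleared 0 line(s) (total 0); column heights now [2 2 2 0 1 3], max=3
Drop 3: I rot2 at col 2 lands with bottom-row=3; cleared 0 line(s) (total 0); column heights now [2 2 4 4 4 4], max=4
Drop 4: T rot2 at col 1 lands with bottom-row=4; cleared 0 line(s) (total 0); column heights now [2 6 6 6 4 4], max=6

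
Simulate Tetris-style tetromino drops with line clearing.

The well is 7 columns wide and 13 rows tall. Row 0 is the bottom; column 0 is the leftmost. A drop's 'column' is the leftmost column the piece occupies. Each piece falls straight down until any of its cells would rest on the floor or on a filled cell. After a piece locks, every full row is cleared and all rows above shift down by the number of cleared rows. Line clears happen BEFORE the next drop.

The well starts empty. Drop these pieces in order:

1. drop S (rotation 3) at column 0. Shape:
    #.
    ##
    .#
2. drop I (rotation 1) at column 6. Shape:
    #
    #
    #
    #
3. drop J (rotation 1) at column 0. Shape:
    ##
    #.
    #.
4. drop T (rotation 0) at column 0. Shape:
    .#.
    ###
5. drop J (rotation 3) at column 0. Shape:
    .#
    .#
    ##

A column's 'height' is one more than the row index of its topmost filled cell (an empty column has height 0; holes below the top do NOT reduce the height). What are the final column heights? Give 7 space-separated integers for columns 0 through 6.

Answer: 9 11 7 0 0 0 4

Derivation:
Drop 1: S rot3 at col 0 lands with bottom-row=0; cleared 0 line(s) (total 0); column heights now [3 2 0 0 0 0 0], max=3
Drop 2: I rot1 at col 6 lands with bottom-row=0; cleared 0 line(s) (total 0); column heights now [3 2 0 0 0 0 4], max=4
Drop 3: J rot1 at col 0 lands with bottom-row=3; cleared 0 line(s) (total 0); column heights now [6 6 0 0 0 0 4], max=6
Drop 4: T rot0 at col 0 lands with bottom-row=6; cleared 0 line(s) (total 0); column heights now [7 8 7 0 0 0 4], max=8
Drop 5: J rot3 at col 0 lands with bottom-row=8; cleared 0 line(s) (total 0); column heights now [9 11 7 0 0 0 4], max=11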